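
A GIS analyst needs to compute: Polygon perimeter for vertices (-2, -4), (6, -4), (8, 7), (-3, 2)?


Sides: (-2, -4)->(6, -4): sqrt(64) = 8, (6, -4)->(8, 7): sqrt(125) = 11.18034, (8, 7)->(-3, 2): sqrt(146) = 12.083046, (-3, 2)->(-2, -4): sqrt(37) = 6.082763
Sum = 37.346149
Perimeter = 37.3461

37.3461


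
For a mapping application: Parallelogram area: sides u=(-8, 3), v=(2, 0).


|u x v| = |(-8)*0 - 3*2|
= |0 - 6| = 6

6


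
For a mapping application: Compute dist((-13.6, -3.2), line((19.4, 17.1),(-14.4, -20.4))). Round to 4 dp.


|cross product| = 551.36
|line direction| = sqrt(2548.69) = 50.4846
Distance = 551.36/sqrt(2548.69) = 10.9214

10.9214


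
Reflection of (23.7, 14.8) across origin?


Reflection over origin: (x,y) -> (-x,-y)
(23.7, 14.8) -> (-23.7, -14.8)

(-23.7, -14.8)


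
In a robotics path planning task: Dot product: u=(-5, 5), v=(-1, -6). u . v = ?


u . v = u_x*v_x + u_y*v_y = (-5)*(-1) + 5*(-6)
= 5 + (-30) = -25

-25


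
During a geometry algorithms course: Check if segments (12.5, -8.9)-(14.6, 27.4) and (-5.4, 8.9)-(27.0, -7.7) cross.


Cross products: d1=-279.58, d2=931.4, d3=687.15, d4=-523.83
d1*d2 < 0 and d3*d4 < 0? yes

Yes, they intersect


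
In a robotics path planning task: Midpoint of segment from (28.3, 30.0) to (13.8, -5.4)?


M = ((28.3+13.8)/2, (30+(-5.4))/2)
= (21.05, 12.3)

(21.05, 12.3)


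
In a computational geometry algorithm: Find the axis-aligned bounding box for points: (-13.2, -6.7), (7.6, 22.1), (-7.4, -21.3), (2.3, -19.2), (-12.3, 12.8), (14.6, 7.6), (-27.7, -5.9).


x range: [-27.7, 14.6]
y range: [-21.3, 22.1]
Bounding box: (-27.7,-21.3) to (14.6,22.1)

(-27.7,-21.3) to (14.6,22.1)


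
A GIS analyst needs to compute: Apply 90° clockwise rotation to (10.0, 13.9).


90° CW: (x,y) -> (y, -x)
(10,13.9) -> (13.9, -10)

(13.9, -10)


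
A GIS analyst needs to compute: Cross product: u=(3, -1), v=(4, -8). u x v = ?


u x v = u_x*v_y - u_y*v_x = 3*(-8) - (-1)*4
= (-24) - (-4) = -20

-20


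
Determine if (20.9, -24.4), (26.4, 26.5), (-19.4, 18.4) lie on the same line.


Cross product: (26.4-20.9)*(18.4-(-24.4)) - (26.5-(-24.4))*((-19.4)-20.9)
= 2286.67

No, not collinear


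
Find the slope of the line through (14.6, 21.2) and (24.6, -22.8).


slope = (y2-y1)/(x2-x1) = ((-22.8)-21.2)/(24.6-14.6) = (-44)/10 = -4.4

-4.4


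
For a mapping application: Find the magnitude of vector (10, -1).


|u| = sqrt(10^2 + (-1)^2) = sqrt(101) = 10.0499

10.0499


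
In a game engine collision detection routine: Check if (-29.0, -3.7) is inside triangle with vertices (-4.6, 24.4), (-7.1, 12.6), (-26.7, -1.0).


Cross products: AB x AP = -217.67, BC x BP = 21.64, CA x CP = -1.25
All same sign? no

No, outside


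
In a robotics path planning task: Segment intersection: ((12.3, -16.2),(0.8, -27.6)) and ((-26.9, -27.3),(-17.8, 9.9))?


Cross products: d1=-1357.23, d2=-1033.17, d3=-319.23, d4=-643.29
d1*d2 < 0 and d3*d4 < 0? no

No, they don't intersect


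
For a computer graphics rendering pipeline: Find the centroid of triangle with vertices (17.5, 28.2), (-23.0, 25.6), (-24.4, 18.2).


Centroid = ((x_A+x_B+x_C)/3, (y_A+y_B+y_C)/3)
= ((17.5+(-23)+(-24.4))/3, (28.2+25.6+18.2)/3)
= (-9.9667, 24)

(-9.9667, 24)


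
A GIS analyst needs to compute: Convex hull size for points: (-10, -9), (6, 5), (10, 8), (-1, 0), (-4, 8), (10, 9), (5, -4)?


Convex hull vertices (CCW): (-10, -9), (5, -4), (10, 8), (10, 9), (-4, 8)
Count = 5

5


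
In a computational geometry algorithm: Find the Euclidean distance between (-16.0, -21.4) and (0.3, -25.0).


dx=16.3, dy=-3.6
d^2 = 16.3^2 + (-3.6)^2 = 278.65
d = sqrt(278.65) = 16.6928

16.6928


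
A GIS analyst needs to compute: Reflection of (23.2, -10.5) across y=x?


Reflection over y=x: (x,y) -> (y,x)
(23.2, -10.5) -> (-10.5, 23.2)

(-10.5, 23.2)


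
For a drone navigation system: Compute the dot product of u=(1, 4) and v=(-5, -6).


u . v = u_x*v_x + u_y*v_y = 1*(-5) + 4*(-6)
= (-5) + (-24) = -29

-29


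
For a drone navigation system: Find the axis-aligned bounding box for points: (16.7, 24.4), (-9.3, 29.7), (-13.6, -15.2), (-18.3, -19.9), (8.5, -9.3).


x range: [-18.3, 16.7]
y range: [-19.9, 29.7]
Bounding box: (-18.3,-19.9) to (16.7,29.7)

(-18.3,-19.9) to (16.7,29.7)


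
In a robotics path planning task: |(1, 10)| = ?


|u| = sqrt(1^2 + 10^2) = sqrt(101) = 10.0499

10.0499


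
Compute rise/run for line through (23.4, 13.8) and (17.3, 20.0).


slope = (y2-y1)/(x2-x1) = (20-13.8)/(17.3-23.4) = 6.2/(-6.1) = -1.0164

-1.0164


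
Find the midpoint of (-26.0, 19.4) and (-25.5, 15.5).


M = (((-26)+(-25.5))/2, (19.4+15.5)/2)
= (-25.75, 17.45)

(-25.75, 17.45)


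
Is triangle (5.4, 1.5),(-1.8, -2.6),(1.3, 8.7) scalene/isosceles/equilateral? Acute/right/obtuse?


Side lengths squared: AB^2=68.65, BC^2=137.3, CA^2=68.65
Sorted: [68.65, 68.65, 137.3]
By sides: Isosceles, By angles: Right

Isosceles, Right


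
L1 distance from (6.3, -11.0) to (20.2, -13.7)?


|6.3-20.2| + |(-11)-(-13.7)| = 13.9 + 2.7 = 16.6

16.6


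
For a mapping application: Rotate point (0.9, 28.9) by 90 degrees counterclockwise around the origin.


90° CCW: (x,y) -> (-y, x)
(0.9,28.9) -> (-28.9, 0.9)

(-28.9, 0.9)


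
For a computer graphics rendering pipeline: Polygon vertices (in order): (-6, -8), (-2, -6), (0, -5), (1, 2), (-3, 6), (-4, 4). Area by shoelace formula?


Shoelace sum: ((-6)*(-6) - (-2)*(-8)) + ((-2)*(-5) - 0*(-6)) + (0*2 - 1*(-5)) + (1*6 - (-3)*2) + ((-3)*4 - (-4)*6) + ((-4)*(-8) - (-6)*4)
= 115
Area = |115|/2 = 57.5

57.5


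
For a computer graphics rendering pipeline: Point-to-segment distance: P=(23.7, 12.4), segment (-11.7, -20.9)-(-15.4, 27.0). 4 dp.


Project P onto AB: t = 0.6343 (clamped to [0,1])
Closest point on segment: (-14.047, 9.4843)
Distance: 37.8595

37.8595


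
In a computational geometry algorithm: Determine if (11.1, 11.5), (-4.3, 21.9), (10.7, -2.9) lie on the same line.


Cross product: ((-4.3)-11.1)*((-2.9)-11.5) - (21.9-11.5)*(10.7-11.1)
= 225.92

No, not collinear


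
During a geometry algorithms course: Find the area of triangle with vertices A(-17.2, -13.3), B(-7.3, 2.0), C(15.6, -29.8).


Area = |x_A(y_B-y_C) + x_B(y_C-y_A) + x_C(y_A-y_B)|/2
= |(-546.96) + 120.45 + (-238.68)|/2
= 665.19/2 = 332.595

332.595


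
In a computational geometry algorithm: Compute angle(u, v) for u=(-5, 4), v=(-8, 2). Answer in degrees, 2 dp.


u.v = 48, |u| = sqrt(41) = 6.4031, |v| = sqrt(68) = 8.2462
cos(theta) = u.v/(|u||v|) = 48/sqrt(2788) = 0.909065
theta = acos(0.909065) = 24.62 degrees

24.62 degrees


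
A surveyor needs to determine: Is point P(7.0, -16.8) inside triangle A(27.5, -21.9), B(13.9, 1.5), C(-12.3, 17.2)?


Cross products: AB x AP = 410.34, BC x BP = 587.79, CA x CP = -598.57
All same sign? no

No, outside


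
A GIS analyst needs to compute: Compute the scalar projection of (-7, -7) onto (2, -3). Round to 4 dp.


u.v = 7, |v| = sqrt(13) = 3.6056
Scalar projection = u.v / |v| = 7 / sqrt(13) = 1.9415

1.9415


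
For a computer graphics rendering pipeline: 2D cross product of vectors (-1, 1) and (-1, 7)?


u x v = u_x*v_y - u_y*v_x = (-1)*7 - 1*(-1)
= (-7) - (-1) = -6

-6


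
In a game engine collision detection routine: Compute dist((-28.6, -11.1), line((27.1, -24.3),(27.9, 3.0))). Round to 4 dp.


|cross product| = 1531.17
|line direction| = sqrt(745.93) = 27.3117
Distance = 1531.17/sqrt(745.93) = 56.0627

56.0627


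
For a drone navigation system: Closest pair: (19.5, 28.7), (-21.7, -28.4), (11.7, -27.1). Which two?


d(P0,P1) = 70.412, d(P0,P2) = 56.3425, d(P1,P2) = 33.4253
Closest: P1 and P2

Closest pair: (-21.7, -28.4) and (11.7, -27.1), distance = 33.4253


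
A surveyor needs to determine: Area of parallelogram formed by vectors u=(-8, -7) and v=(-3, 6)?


|u x v| = |(-8)*6 - (-7)*(-3)|
= |(-48) - 21| = 69

69


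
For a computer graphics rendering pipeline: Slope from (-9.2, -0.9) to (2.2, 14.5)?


slope = (y2-y1)/(x2-x1) = (14.5-(-0.9))/(2.2-(-9.2)) = 15.4/11.4 = 1.3509

1.3509


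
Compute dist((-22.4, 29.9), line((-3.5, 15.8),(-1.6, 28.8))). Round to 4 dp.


|cross product| = 272.49
|line direction| = sqrt(172.61) = 13.1381
Distance = 272.49/sqrt(172.61) = 20.7404

20.7404


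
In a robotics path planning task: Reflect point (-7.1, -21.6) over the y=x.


Reflection over y=x: (x,y) -> (y,x)
(-7.1, -21.6) -> (-21.6, -7.1)

(-21.6, -7.1)


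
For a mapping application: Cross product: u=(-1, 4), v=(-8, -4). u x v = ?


u x v = u_x*v_y - u_y*v_x = (-1)*(-4) - 4*(-8)
= 4 - (-32) = 36

36


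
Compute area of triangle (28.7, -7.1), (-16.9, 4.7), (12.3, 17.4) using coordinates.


Area = |x_A(y_B-y_C) + x_B(y_C-y_A) + x_C(y_A-y_B)|/2
= |(-364.49) + (-414.05) + (-145.14)|/2
= 923.68/2 = 461.84

461.84


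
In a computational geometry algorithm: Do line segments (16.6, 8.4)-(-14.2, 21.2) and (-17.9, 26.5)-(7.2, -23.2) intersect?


Cross products: d1=1260.34, d2=50.86, d3=-115.88, d4=1093.6
d1*d2 < 0 and d3*d4 < 0? no

No, they don't intersect


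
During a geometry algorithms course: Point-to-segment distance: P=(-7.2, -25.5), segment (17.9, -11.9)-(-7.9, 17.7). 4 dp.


Project P onto AB: t = 0.1589 (clamped to [0,1])
Closest point on segment: (13.7999, -7.196)
Distance: 27.8573

27.8573


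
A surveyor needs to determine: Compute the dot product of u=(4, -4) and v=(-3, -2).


u . v = u_x*v_x + u_y*v_y = 4*(-3) + (-4)*(-2)
= (-12) + 8 = -4

-4


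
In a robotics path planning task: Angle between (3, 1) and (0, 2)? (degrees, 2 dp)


u.v = 2, |u| = sqrt(10) = 3.1623, |v| = sqrt(4) = 2
cos(theta) = u.v/(|u||v|) = 2/sqrt(40) = 0.316228
theta = acos(0.316228) = 71.57 degrees

71.57 degrees


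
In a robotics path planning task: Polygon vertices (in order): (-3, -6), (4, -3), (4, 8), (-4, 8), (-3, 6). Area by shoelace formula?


Shoelace sum: ((-3)*(-3) - 4*(-6)) + (4*8 - 4*(-3)) + (4*8 - (-4)*8) + ((-4)*6 - (-3)*8) + ((-3)*(-6) - (-3)*6)
= 177
Area = |177|/2 = 88.5

88.5


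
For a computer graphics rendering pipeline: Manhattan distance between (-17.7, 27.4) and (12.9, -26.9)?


|(-17.7)-12.9| + |27.4-(-26.9)| = 30.6 + 54.3 = 84.9

84.9


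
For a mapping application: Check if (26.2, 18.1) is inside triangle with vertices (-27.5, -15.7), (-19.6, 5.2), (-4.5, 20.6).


Cross products: AB x AP = -855.31, BC x BP = -510.53, CA x CP = 1171.91
All same sign? no

No, outside


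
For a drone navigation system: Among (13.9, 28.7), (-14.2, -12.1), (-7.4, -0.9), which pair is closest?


d(P0,P1) = 49.5404, d(P0,P2) = 36.4671, d(P1,P2) = 13.1027
Closest: P1 and P2

Closest pair: (-14.2, -12.1) and (-7.4, -0.9), distance = 13.1027


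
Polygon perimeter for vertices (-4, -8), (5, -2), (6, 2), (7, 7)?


Sides: (-4, -8)->(5, -2): sqrt(117) = 10.816654, (5, -2)->(6, 2): sqrt(17) = 4.123106, (6, 2)->(7, 7): sqrt(26) = 5.09902, (7, 7)->(-4, -8): sqrt(346) = 18.601075
Sum = 38.639855
Perimeter = 38.6399

38.6399


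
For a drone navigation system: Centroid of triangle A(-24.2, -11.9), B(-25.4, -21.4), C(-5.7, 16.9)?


Centroid = ((x_A+x_B+x_C)/3, (y_A+y_B+y_C)/3)
= (((-24.2)+(-25.4)+(-5.7))/3, ((-11.9)+(-21.4)+16.9)/3)
= (-18.4333, -5.4667)

(-18.4333, -5.4667)


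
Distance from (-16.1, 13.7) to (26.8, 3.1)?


dx=42.9, dy=-10.6
d^2 = 42.9^2 + (-10.6)^2 = 1952.77
d = sqrt(1952.77) = 44.1902

44.1902


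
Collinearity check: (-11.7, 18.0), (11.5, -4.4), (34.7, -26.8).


Cross product: (11.5-(-11.7))*((-26.8)-18) - ((-4.4)-18)*(34.7-(-11.7))
= 0

Yes, collinear


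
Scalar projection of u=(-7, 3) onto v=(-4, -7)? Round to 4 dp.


u.v = 7, |v| = sqrt(65) = 8.0623
Scalar projection = u.v / |v| = 7 / sqrt(65) = 0.8682

0.8682


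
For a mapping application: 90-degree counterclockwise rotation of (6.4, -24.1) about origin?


90° CCW: (x,y) -> (-y, x)
(6.4,-24.1) -> (24.1, 6.4)

(24.1, 6.4)


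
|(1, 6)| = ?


|u| = sqrt(1^2 + 6^2) = sqrt(37) = 6.0828

6.0828


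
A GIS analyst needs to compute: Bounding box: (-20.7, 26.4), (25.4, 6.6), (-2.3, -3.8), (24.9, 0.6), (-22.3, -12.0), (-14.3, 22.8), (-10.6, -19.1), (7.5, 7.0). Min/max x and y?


x range: [-22.3, 25.4]
y range: [-19.1, 26.4]
Bounding box: (-22.3,-19.1) to (25.4,26.4)

(-22.3,-19.1) to (25.4,26.4)


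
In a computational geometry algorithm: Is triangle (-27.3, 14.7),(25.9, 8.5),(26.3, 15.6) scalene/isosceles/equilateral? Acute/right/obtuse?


Side lengths squared: AB^2=2868.68, BC^2=50.57, CA^2=2873.77
Sorted: [50.57, 2868.68, 2873.77]
By sides: Scalene, By angles: Acute

Scalene, Acute


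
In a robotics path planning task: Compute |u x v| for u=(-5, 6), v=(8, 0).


|u x v| = |(-5)*0 - 6*8|
= |0 - 48| = 48

48


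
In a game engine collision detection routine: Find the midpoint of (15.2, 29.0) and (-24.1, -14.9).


M = ((15.2+(-24.1))/2, (29+(-14.9))/2)
= (-4.45, 7.05)

(-4.45, 7.05)


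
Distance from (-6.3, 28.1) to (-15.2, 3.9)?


dx=-8.9, dy=-24.2
d^2 = (-8.9)^2 + (-24.2)^2 = 664.85
d = sqrt(664.85) = 25.7847

25.7847


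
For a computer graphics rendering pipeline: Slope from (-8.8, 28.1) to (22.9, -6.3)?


slope = (y2-y1)/(x2-x1) = ((-6.3)-28.1)/(22.9-(-8.8)) = (-34.4)/31.7 = -1.0852

-1.0852


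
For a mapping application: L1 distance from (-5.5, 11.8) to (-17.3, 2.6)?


|(-5.5)-(-17.3)| + |11.8-2.6| = 11.8 + 9.2 = 21

21


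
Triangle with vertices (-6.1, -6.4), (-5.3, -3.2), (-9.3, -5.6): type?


Side lengths squared: AB^2=10.88, BC^2=21.76, CA^2=10.88
Sorted: [10.88, 10.88, 21.76]
By sides: Isosceles, By angles: Right

Isosceles, Right


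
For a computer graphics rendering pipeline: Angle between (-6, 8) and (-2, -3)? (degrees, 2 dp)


u.v = -12, |u| = sqrt(100) = 10, |v| = sqrt(13) = 3.6056
cos(theta) = u.v/(|u||v|) = -12/sqrt(1300) = -0.33282
theta = acos(-0.33282) = 109.44 degrees

109.44 degrees


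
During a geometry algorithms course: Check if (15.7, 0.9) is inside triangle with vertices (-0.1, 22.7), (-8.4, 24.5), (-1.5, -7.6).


Cross products: AB x AP = 152.5, BC x BP = 610.77, CA x CP = -509.26
All same sign? no

No, outside


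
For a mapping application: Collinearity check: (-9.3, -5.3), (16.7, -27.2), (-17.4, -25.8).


Cross product: (16.7-(-9.3))*((-25.8)-(-5.3)) - ((-27.2)-(-5.3))*((-17.4)-(-9.3))
= -710.39

No, not collinear


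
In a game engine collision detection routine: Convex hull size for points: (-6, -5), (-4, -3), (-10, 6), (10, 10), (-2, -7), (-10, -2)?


Convex hull vertices (CCW): (-10, -2), (-6, -5), (-2, -7), (10, 10), (-10, 6)
Count = 5

5


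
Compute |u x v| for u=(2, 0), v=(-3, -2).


|u x v| = |2*(-2) - 0*(-3)|
= |(-4) - 0| = 4

4


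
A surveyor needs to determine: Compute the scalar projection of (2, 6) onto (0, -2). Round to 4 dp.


u.v = -12, |v| = sqrt(4) = 2
Scalar projection = u.v / |v| = -12 / sqrt(4) = -6

-6


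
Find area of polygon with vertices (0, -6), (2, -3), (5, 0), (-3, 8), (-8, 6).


Shoelace sum: (0*(-3) - 2*(-6)) + (2*0 - 5*(-3)) + (5*8 - (-3)*0) + ((-3)*6 - (-8)*8) + ((-8)*(-6) - 0*6)
= 161
Area = |161|/2 = 80.5

80.5


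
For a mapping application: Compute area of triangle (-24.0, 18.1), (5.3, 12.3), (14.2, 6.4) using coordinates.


Area = |x_A(y_B-y_C) + x_B(y_C-y_A) + x_C(y_A-y_B)|/2
= |(-141.6) + (-62.01) + 82.36|/2
= 121.25/2 = 60.625

60.625


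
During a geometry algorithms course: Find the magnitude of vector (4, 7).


|u| = sqrt(4^2 + 7^2) = sqrt(65) = 8.0623

8.0623


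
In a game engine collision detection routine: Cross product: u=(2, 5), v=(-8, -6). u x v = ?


u x v = u_x*v_y - u_y*v_x = 2*(-6) - 5*(-8)
= (-12) - (-40) = 28

28


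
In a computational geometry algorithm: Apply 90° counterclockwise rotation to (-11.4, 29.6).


90° CCW: (x,y) -> (-y, x)
(-11.4,29.6) -> (-29.6, -11.4)

(-29.6, -11.4)


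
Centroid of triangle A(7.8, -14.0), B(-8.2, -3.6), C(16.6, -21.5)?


Centroid = ((x_A+x_B+x_C)/3, (y_A+y_B+y_C)/3)
= ((7.8+(-8.2)+16.6)/3, ((-14)+(-3.6)+(-21.5))/3)
= (5.4, -13.0333)

(5.4, -13.0333)


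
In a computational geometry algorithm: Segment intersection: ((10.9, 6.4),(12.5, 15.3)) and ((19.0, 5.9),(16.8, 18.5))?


Cross products: d1=100.96, d2=61.22, d3=-72.89, d4=-33.15
d1*d2 < 0 and d3*d4 < 0? no

No, they don't intersect


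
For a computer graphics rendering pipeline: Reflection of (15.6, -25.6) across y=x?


Reflection over y=x: (x,y) -> (y,x)
(15.6, -25.6) -> (-25.6, 15.6)

(-25.6, 15.6)


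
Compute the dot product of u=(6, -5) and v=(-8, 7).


u . v = u_x*v_x + u_y*v_y = 6*(-8) + (-5)*7
= (-48) + (-35) = -83

-83


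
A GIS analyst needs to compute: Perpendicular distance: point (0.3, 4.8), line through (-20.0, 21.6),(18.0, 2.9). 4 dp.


|cross product| = 258.79
|line direction| = sqrt(1793.69) = 42.352
Distance = 258.79/sqrt(1793.69) = 6.1105

6.1105


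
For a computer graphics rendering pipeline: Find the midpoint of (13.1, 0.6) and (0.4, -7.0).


M = ((13.1+0.4)/2, (0.6+(-7))/2)
= (6.75, -3.2)

(6.75, -3.2)


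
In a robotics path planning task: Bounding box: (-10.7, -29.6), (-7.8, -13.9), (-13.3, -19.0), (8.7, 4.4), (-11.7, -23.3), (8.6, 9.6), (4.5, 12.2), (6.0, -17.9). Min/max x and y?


x range: [-13.3, 8.7]
y range: [-29.6, 12.2]
Bounding box: (-13.3,-29.6) to (8.7,12.2)

(-13.3,-29.6) to (8.7,12.2)


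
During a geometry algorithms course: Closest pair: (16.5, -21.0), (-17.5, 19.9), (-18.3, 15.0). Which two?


d(P0,P1) = 53.1866, d(P0,P2) = 50.0704, d(P1,P2) = 4.9649
Closest: P1 and P2

Closest pair: (-17.5, 19.9) and (-18.3, 15.0), distance = 4.9649


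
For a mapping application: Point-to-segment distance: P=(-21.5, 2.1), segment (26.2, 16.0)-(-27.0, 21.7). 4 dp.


Project P onto AB: t = 0.8588 (clamped to [0,1])
Closest point on segment: (-19.4863, 20.895)
Distance: 18.9025

18.9025


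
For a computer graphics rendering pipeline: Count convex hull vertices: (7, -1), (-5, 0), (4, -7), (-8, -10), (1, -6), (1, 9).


Convex hull vertices (CCW): (-8, -10), (4, -7), (7, -1), (1, 9), (-5, 0)
Count = 5

5


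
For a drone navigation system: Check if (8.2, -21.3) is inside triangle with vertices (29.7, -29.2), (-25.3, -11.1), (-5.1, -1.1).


Cross products: AB x AP = -45.35, BC x BP = -541.04, CA x CP = -329.23
All same sign? yes

Yes, inside


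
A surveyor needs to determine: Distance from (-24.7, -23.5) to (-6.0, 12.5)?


dx=18.7, dy=36
d^2 = 18.7^2 + 36^2 = 1645.69
d = sqrt(1645.69) = 40.5671

40.5671


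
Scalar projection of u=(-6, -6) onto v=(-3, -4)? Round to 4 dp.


u.v = 42, |v| = sqrt(25) = 5
Scalar projection = u.v / |v| = 42 / sqrt(25) = 8.4

8.4


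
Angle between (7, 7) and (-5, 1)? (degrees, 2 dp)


u.v = -28, |u| = sqrt(98) = 9.8995, |v| = sqrt(26) = 5.099
cos(theta) = u.v/(|u||v|) = -28/sqrt(2548) = -0.5547
theta = acos(-0.5547) = 123.69 degrees

123.69 degrees


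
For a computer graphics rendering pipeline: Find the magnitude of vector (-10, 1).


|u| = sqrt((-10)^2 + 1^2) = sqrt(101) = 10.0499

10.0499


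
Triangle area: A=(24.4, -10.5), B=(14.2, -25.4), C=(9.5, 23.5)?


Area = |x_A(y_B-y_C) + x_B(y_C-y_A) + x_C(y_A-y_B)|/2
= |(-1193.16) + 482.8 + 141.55|/2
= 568.81/2 = 284.405

284.405


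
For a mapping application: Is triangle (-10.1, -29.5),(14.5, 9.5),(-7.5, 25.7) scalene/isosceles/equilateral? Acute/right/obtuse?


Side lengths squared: AB^2=2126.16, BC^2=746.44, CA^2=3053.8
Sorted: [746.44, 2126.16, 3053.8]
By sides: Scalene, By angles: Obtuse

Scalene, Obtuse


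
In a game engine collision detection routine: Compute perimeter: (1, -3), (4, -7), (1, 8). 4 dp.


Sides: (1, -3)->(4, -7): sqrt(25) = 5, (4, -7)->(1, 8): sqrt(234) = 15.297059, (1, 8)->(1, -3): sqrt(121) = 11
Sum = 31.297059
Perimeter = 31.2971

31.2971


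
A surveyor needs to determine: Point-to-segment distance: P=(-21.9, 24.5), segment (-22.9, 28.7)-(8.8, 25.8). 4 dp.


Project P onto AB: t = 0.0433 (clamped to [0,1])
Closest point on segment: (-21.5273, 28.5744)
Distance: 4.0914

4.0914


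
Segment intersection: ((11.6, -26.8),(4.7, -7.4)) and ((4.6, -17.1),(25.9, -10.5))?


Cross products: d1=-252.81, d2=205.95, d3=68.87, d4=-389.89
d1*d2 < 0 and d3*d4 < 0? yes

Yes, they intersect


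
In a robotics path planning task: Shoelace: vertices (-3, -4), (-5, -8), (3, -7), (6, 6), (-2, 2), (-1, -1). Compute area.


Shoelace sum: ((-3)*(-8) - (-5)*(-4)) + ((-5)*(-7) - 3*(-8)) + (3*6 - 6*(-7)) + (6*2 - (-2)*6) + ((-2)*(-1) - (-1)*2) + ((-1)*(-4) - (-3)*(-1))
= 152
Area = |152|/2 = 76

76


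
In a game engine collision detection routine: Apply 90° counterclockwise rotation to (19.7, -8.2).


90° CCW: (x,y) -> (-y, x)
(19.7,-8.2) -> (8.2, 19.7)

(8.2, 19.7)


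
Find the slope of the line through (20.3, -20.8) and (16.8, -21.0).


slope = (y2-y1)/(x2-x1) = ((-21)-(-20.8))/(16.8-20.3) = (-0.2)/(-3.5) = 0.0571

0.0571


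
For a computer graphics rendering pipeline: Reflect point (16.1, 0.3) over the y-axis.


Reflection over y-axis: (x,y) -> (-x,y)
(16.1, 0.3) -> (-16.1, 0.3)

(-16.1, 0.3)


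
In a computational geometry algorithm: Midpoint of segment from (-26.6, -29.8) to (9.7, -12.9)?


M = (((-26.6)+9.7)/2, ((-29.8)+(-12.9))/2)
= (-8.45, -21.35)

(-8.45, -21.35)


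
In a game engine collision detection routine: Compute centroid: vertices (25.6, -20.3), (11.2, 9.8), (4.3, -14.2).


Centroid = ((x_A+x_B+x_C)/3, (y_A+y_B+y_C)/3)
= ((25.6+11.2+4.3)/3, ((-20.3)+9.8+(-14.2))/3)
= (13.7, -8.2333)

(13.7, -8.2333)


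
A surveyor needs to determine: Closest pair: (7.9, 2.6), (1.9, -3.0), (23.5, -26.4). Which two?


d(P0,P1) = 8.2073, d(P0,P2) = 32.9296, d(P1,P2) = 31.8453
Closest: P0 and P1

Closest pair: (7.9, 2.6) and (1.9, -3.0), distance = 8.2073


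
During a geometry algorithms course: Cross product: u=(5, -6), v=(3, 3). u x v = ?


u x v = u_x*v_y - u_y*v_x = 5*3 - (-6)*3
= 15 - (-18) = 33

33


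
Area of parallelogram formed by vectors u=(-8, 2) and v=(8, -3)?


|u x v| = |(-8)*(-3) - 2*8|
= |24 - 16| = 8

8


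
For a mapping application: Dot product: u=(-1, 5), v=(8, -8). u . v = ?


u . v = u_x*v_x + u_y*v_y = (-1)*8 + 5*(-8)
= (-8) + (-40) = -48

-48


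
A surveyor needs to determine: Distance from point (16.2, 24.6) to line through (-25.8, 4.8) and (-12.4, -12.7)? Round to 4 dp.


|cross product| = 1000.32
|line direction| = sqrt(485.81) = 22.0411
Distance = 1000.32/sqrt(485.81) = 45.3843

45.3843


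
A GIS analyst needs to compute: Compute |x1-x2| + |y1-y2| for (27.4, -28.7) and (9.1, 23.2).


|27.4-9.1| + |(-28.7)-23.2| = 18.3 + 51.9 = 70.2

70.2


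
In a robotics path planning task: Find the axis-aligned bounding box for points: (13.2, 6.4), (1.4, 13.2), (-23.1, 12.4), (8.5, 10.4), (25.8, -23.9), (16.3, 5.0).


x range: [-23.1, 25.8]
y range: [-23.9, 13.2]
Bounding box: (-23.1,-23.9) to (25.8,13.2)

(-23.1,-23.9) to (25.8,13.2)


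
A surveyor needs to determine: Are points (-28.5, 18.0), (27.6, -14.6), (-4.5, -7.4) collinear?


Cross product: (27.6-(-28.5))*((-7.4)-18) - ((-14.6)-18)*((-4.5)-(-28.5))
= -642.54

No, not collinear


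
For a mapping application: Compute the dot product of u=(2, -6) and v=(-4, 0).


u . v = u_x*v_x + u_y*v_y = 2*(-4) + (-6)*0
= (-8) + 0 = -8

-8


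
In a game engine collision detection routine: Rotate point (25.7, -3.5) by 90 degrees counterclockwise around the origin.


90° CCW: (x,y) -> (-y, x)
(25.7,-3.5) -> (3.5, 25.7)

(3.5, 25.7)


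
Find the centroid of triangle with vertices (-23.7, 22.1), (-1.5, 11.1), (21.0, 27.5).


Centroid = ((x_A+x_B+x_C)/3, (y_A+y_B+y_C)/3)
= (((-23.7)+(-1.5)+21)/3, (22.1+11.1+27.5)/3)
= (-1.4, 20.2333)

(-1.4, 20.2333)


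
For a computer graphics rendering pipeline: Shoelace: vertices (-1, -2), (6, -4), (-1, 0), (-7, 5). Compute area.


Shoelace sum: ((-1)*(-4) - 6*(-2)) + (6*0 - (-1)*(-4)) + ((-1)*5 - (-7)*0) + ((-7)*(-2) - (-1)*5)
= 26
Area = |26|/2 = 13

13


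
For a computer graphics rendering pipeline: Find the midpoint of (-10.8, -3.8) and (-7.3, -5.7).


M = (((-10.8)+(-7.3))/2, ((-3.8)+(-5.7))/2)
= (-9.05, -4.75)

(-9.05, -4.75)


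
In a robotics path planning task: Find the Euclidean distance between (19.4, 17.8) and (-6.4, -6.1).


dx=-25.8, dy=-23.9
d^2 = (-25.8)^2 + (-23.9)^2 = 1236.85
d = sqrt(1236.85) = 35.1689

35.1689


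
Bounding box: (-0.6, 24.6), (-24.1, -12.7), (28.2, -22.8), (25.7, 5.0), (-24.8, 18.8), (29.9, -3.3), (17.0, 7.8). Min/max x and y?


x range: [-24.8, 29.9]
y range: [-22.8, 24.6]
Bounding box: (-24.8,-22.8) to (29.9,24.6)

(-24.8,-22.8) to (29.9,24.6)


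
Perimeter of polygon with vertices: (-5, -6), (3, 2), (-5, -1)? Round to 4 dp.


Sides: (-5, -6)->(3, 2): sqrt(128) = 11.313708, (3, 2)->(-5, -1): sqrt(73) = 8.544004, (-5, -1)->(-5, -6): sqrt(25) = 5
Sum = 24.857712
Perimeter = 24.8577

24.8577


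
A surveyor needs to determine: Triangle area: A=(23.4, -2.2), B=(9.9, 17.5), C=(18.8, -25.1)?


Area = |x_A(y_B-y_C) + x_B(y_C-y_A) + x_C(y_A-y_B)|/2
= |996.84 + (-226.71) + (-370.36)|/2
= 399.77/2 = 199.885

199.885


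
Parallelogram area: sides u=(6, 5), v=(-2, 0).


|u x v| = |6*0 - 5*(-2)|
= |0 - (-10)| = 10

10


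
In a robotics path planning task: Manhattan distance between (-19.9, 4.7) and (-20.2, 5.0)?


|(-19.9)-(-20.2)| + |4.7-5| = 0.3 + 0.3 = 0.6

0.6


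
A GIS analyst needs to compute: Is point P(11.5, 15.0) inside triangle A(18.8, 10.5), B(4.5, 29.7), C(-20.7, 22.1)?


Cross products: AB x AP = 75.81, BC x BP = 423.64, CA x CP = 93.07
All same sign? yes

Yes, inside


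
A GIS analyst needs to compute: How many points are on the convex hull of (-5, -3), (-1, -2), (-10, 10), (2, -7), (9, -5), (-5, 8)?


Convex hull vertices (CCW): (-10, 10), (-5, -3), (2, -7), (9, -5), (-5, 8)
Count = 5

5


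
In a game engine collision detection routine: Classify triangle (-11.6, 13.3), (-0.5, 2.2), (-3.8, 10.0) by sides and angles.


Side lengths squared: AB^2=246.42, BC^2=71.73, CA^2=71.73
Sorted: [71.73, 71.73, 246.42]
By sides: Isosceles, By angles: Obtuse

Isosceles, Obtuse


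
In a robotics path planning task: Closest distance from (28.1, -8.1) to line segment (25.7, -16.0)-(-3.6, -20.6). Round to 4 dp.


Project P onto AB: t = 0 (clamped to [0,1])
Closest point on segment: (25.7, -16)
Distance: 8.2565

8.2565


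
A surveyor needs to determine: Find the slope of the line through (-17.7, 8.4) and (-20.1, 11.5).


slope = (y2-y1)/(x2-x1) = (11.5-8.4)/((-20.1)-(-17.7)) = 3.1/(-2.4) = -1.2917

-1.2917


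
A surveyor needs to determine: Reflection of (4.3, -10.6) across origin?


Reflection over origin: (x,y) -> (-x,-y)
(4.3, -10.6) -> (-4.3, 10.6)

(-4.3, 10.6)


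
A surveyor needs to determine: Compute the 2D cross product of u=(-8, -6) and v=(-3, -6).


u x v = u_x*v_y - u_y*v_x = (-8)*(-6) - (-6)*(-3)
= 48 - 18 = 30

30


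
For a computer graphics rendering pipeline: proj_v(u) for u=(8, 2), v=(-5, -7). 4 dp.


u.v = -54, |v| = sqrt(74) = 8.6023
Scalar projection = u.v / |v| = -54 / sqrt(74) = -6.2774

-6.2774


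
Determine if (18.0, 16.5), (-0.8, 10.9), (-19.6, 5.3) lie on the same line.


Cross product: ((-0.8)-18)*(5.3-16.5) - (10.9-16.5)*((-19.6)-18)
= 0

Yes, collinear


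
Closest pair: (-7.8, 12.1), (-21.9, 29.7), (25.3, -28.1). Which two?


d(P0,P1) = 22.5515, d(P0,P2) = 52.0735, d(P1,P2) = 74.6236
Closest: P0 and P1

Closest pair: (-7.8, 12.1) and (-21.9, 29.7), distance = 22.5515


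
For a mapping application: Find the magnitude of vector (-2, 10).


|u| = sqrt((-2)^2 + 10^2) = sqrt(104) = 10.198

10.198


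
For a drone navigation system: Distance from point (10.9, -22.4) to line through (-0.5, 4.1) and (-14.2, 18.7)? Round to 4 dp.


|cross product| = 196.61
|line direction| = sqrt(400.85) = 20.0212
Distance = 196.61/sqrt(400.85) = 9.8201

9.8201


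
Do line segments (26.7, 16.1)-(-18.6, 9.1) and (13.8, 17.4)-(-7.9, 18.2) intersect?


Cross products: d1=17.89, d2=206.03, d3=-149.19, d4=-337.33
d1*d2 < 0 and d3*d4 < 0? no

No, they don't intersect


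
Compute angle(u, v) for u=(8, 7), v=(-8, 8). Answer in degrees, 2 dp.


u.v = -8, |u| = sqrt(113) = 10.6301, |v| = sqrt(128) = 11.3137
cos(theta) = u.v/(|u||v|) = -8/sqrt(14464) = -0.066519
theta = acos(-0.066519) = 93.81 degrees

93.81 degrees


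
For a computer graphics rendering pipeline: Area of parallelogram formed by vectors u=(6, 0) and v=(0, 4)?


|u x v| = |6*4 - 0*0|
= |24 - 0| = 24

24


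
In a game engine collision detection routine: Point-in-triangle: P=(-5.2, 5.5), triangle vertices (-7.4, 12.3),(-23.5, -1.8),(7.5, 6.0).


Cross products: AB x AP = 140.5, BC x BP = 83.56, CA x CP = 87.46
All same sign? yes

Yes, inside


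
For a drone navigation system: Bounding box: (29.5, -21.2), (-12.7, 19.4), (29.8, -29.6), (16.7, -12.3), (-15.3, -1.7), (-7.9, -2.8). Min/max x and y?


x range: [-15.3, 29.8]
y range: [-29.6, 19.4]
Bounding box: (-15.3,-29.6) to (29.8,19.4)

(-15.3,-29.6) to (29.8,19.4)


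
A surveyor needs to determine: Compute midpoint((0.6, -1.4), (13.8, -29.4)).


M = ((0.6+13.8)/2, ((-1.4)+(-29.4))/2)
= (7.2, -15.4)

(7.2, -15.4)


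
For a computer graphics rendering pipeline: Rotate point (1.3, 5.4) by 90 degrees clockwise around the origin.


90° CW: (x,y) -> (y, -x)
(1.3,5.4) -> (5.4, -1.3)

(5.4, -1.3)


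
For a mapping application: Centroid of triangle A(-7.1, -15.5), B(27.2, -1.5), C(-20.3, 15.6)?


Centroid = ((x_A+x_B+x_C)/3, (y_A+y_B+y_C)/3)
= (((-7.1)+27.2+(-20.3))/3, ((-15.5)+(-1.5)+15.6)/3)
= (-0.0667, -0.4667)

(-0.0667, -0.4667)


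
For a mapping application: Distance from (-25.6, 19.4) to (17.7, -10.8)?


dx=43.3, dy=-30.2
d^2 = 43.3^2 + (-30.2)^2 = 2786.93
d = sqrt(2786.93) = 52.7914

52.7914


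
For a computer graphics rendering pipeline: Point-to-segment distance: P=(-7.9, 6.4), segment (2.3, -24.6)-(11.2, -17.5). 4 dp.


Project P onto AB: t = 0.9977 (clamped to [0,1])
Closest point on segment: (11.1794, -17.5164)
Distance: 30.5944

30.5944


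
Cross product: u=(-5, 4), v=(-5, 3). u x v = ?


u x v = u_x*v_y - u_y*v_x = (-5)*3 - 4*(-5)
= (-15) - (-20) = 5

5


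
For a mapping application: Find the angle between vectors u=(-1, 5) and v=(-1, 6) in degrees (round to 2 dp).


u.v = 31, |u| = sqrt(26) = 5.099, |v| = sqrt(37) = 6.0828
cos(theta) = u.v/(|u||v|) = 31/sqrt(962) = 0.99948
theta = acos(0.99948) = 1.85 degrees

1.85 degrees


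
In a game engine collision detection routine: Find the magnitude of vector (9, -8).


|u| = sqrt(9^2 + (-8)^2) = sqrt(145) = 12.0416

12.0416


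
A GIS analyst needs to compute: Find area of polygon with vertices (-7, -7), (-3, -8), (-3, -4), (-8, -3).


Shoelace sum: ((-7)*(-8) - (-3)*(-7)) + ((-3)*(-4) - (-3)*(-8)) + ((-3)*(-3) - (-8)*(-4)) + ((-8)*(-7) - (-7)*(-3))
= 35
Area = |35|/2 = 17.5

17.5


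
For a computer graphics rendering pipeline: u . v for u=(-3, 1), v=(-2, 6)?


u . v = u_x*v_x + u_y*v_y = (-3)*(-2) + 1*6
= 6 + 6 = 12

12


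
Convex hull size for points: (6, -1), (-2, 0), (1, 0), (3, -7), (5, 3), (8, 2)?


Convex hull vertices (CCW): (-2, 0), (3, -7), (8, 2), (5, 3)
Count = 4

4


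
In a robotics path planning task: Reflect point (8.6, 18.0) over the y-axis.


Reflection over y-axis: (x,y) -> (-x,y)
(8.6, 18) -> (-8.6, 18)

(-8.6, 18)


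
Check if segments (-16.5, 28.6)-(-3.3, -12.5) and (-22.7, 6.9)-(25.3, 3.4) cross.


Cross products: d1=1063.3, d2=-863.3, d3=-541.26, d4=1385.34
d1*d2 < 0 and d3*d4 < 0? yes

Yes, they intersect


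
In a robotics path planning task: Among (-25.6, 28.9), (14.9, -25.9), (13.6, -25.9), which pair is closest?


d(P0,P1) = 68.1417, d(P0,P2) = 67.3771, d(P1,P2) = 1.3
Closest: P1 and P2

Closest pair: (14.9, -25.9) and (13.6, -25.9), distance = 1.3


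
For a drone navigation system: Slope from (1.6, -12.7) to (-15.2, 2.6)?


slope = (y2-y1)/(x2-x1) = (2.6-(-12.7))/((-15.2)-1.6) = 15.3/(-16.8) = -0.9107

-0.9107


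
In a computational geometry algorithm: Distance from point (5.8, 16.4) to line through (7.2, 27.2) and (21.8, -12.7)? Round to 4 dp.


|cross product| = 213.54
|line direction| = sqrt(1805.17) = 42.4873
Distance = 213.54/sqrt(1805.17) = 5.026

5.026


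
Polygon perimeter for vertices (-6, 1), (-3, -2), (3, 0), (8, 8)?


Sides: (-6, 1)->(-3, -2): sqrt(18) = 4.242641, (-3, -2)->(3, 0): sqrt(40) = 6.324555, (3, 0)->(8, 8): sqrt(89) = 9.433981, (8, 8)->(-6, 1): sqrt(245) = 15.652476
Sum = 35.653653
Perimeter = 35.6537

35.6537


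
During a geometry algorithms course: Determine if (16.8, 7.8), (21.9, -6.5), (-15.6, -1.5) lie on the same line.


Cross product: (21.9-16.8)*((-1.5)-7.8) - ((-6.5)-7.8)*((-15.6)-16.8)
= -510.75

No, not collinear


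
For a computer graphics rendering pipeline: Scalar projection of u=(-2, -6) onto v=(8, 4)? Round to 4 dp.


u.v = -40, |v| = sqrt(80) = 8.9443
Scalar projection = u.v / |v| = -40 / sqrt(80) = -4.4721

-4.4721


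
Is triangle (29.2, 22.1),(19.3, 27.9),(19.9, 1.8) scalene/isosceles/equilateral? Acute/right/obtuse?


Side lengths squared: AB^2=131.65, BC^2=681.57, CA^2=498.58
Sorted: [131.65, 498.58, 681.57]
By sides: Scalene, By angles: Obtuse

Scalene, Obtuse


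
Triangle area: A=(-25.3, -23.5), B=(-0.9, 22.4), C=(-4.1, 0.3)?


Area = |x_A(y_B-y_C) + x_B(y_C-y_A) + x_C(y_A-y_B)|/2
= |(-559.13) + (-21.42) + 188.19|/2
= 392.36/2 = 196.18

196.18


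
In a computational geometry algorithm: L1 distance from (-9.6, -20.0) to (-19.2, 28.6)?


|(-9.6)-(-19.2)| + |(-20)-28.6| = 9.6 + 48.6 = 58.2

58.2


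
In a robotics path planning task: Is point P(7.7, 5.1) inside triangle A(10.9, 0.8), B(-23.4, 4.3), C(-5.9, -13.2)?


Cross products: AB x AP = -136.29, BC x BP = 558.25, CA x CP = 117.04
All same sign? no

No, outside


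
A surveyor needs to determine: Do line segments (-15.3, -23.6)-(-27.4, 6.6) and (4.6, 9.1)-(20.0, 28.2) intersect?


Cross products: d1=-123.49, d2=572.7, d3=-996.65, d4=-1692.84
d1*d2 < 0 and d3*d4 < 0? no

No, they don't intersect


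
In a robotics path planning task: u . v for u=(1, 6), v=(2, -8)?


u . v = u_x*v_x + u_y*v_y = 1*2 + 6*(-8)
= 2 + (-48) = -46

-46


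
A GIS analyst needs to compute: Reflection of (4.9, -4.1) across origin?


Reflection over origin: (x,y) -> (-x,-y)
(4.9, -4.1) -> (-4.9, 4.1)

(-4.9, 4.1)


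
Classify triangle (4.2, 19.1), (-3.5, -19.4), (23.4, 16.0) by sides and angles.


Side lengths squared: AB^2=1541.54, BC^2=1976.77, CA^2=378.25
Sorted: [378.25, 1541.54, 1976.77]
By sides: Scalene, By angles: Obtuse

Scalene, Obtuse


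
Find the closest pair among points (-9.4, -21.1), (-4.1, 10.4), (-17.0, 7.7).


d(P0,P1) = 31.9428, d(P0,P2) = 29.7859, d(P1,P2) = 13.1795
Closest: P1 and P2

Closest pair: (-4.1, 10.4) and (-17.0, 7.7), distance = 13.1795


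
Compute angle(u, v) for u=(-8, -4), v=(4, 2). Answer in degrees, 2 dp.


u.v = -40, |u| = sqrt(80) = 8.9443, |v| = sqrt(20) = 4.4721
cos(theta) = u.v/(|u||v|) = -40/sqrt(1600) = -1
theta = acos(-1) = 180 degrees

180 degrees


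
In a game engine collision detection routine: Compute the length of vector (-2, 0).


|u| = sqrt((-2)^2 + 0^2) = sqrt(4) = 2

2


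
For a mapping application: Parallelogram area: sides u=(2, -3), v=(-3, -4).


|u x v| = |2*(-4) - (-3)*(-3)|
= |(-8) - 9| = 17

17


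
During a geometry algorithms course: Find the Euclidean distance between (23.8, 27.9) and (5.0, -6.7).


dx=-18.8, dy=-34.6
d^2 = (-18.8)^2 + (-34.6)^2 = 1550.6
d = sqrt(1550.6) = 39.3777

39.3777


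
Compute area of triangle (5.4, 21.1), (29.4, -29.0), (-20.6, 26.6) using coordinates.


Area = |x_A(y_B-y_C) + x_B(y_C-y_A) + x_C(y_A-y_B)|/2
= |(-300.24) + 161.7 + (-1032.06)|/2
= 1170.6/2 = 585.3

585.3


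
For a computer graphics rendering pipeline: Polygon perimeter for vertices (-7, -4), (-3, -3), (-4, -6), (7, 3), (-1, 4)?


Sides: (-7, -4)->(-3, -3): sqrt(17) = 4.123106, (-3, -3)->(-4, -6): sqrt(10) = 3.162278, (-4, -6)->(7, 3): sqrt(202) = 14.21267, (7, 3)->(-1, 4): sqrt(65) = 8.062258, (-1, 4)->(-7, -4): sqrt(100) = 10
Sum = 39.560312
Perimeter = 39.5603

39.5603


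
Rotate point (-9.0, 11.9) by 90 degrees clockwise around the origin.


90° CW: (x,y) -> (y, -x)
(-9,11.9) -> (11.9, 9)

(11.9, 9)


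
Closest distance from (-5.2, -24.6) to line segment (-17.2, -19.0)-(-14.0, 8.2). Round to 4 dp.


Project P onto AB: t = 0 (clamped to [0,1])
Closest point on segment: (-17.2, -19)
Distance: 13.2424

13.2424


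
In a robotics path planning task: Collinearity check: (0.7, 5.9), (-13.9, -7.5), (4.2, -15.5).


Cross product: ((-13.9)-0.7)*((-15.5)-5.9) - ((-7.5)-5.9)*(4.2-0.7)
= 359.34

No, not collinear


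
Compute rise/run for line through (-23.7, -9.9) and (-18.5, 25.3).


slope = (y2-y1)/(x2-x1) = (25.3-(-9.9))/((-18.5)-(-23.7)) = 35.2/5.2 = 6.7692

6.7692


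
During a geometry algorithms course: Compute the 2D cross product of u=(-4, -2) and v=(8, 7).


u x v = u_x*v_y - u_y*v_x = (-4)*7 - (-2)*8
= (-28) - (-16) = -12

-12


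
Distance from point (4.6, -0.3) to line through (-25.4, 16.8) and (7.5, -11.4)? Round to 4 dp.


|cross product| = 283.41
|line direction| = sqrt(1877.65) = 43.3319
Distance = 283.41/sqrt(1877.65) = 6.5405

6.5405


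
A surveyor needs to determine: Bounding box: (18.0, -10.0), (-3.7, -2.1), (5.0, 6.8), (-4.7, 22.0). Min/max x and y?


x range: [-4.7, 18]
y range: [-10, 22]
Bounding box: (-4.7,-10) to (18,22)

(-4.7,-10) to (18,22)


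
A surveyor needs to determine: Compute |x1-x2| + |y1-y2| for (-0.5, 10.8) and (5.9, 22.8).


|(-0.5)-5.9| + |10.8-22.8| = 6.4 + 12 = 18.4

18.4


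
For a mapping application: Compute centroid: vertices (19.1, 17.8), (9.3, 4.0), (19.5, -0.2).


Centroid = ((x_A+x_B+x_C)/3, (y_A+y_B+y_C)/3)
= ((19.1+9.3+19.5)/3, (17.8+4+(-0.2))/3)
= (15.9667, 7.2)

(15.9667, 7.2)


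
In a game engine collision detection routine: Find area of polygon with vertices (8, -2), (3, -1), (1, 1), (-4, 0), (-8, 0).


Shoelace sum: (8*(-1) - 3*(-2)) + (3*1 - 1*(-1)) + (1*0 - (-4)*1) + ((-4)*0 - (-8)*0) + ((-8)*(-2) - 8*0)
= 22
Area = |22|/2 = 11

11


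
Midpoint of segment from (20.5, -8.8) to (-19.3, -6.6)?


M = ((20.5+(-19.3))/2, ((-8.8)+(-6.6))/2)
= (0.6, -7.7)

(0.6, -7.7)


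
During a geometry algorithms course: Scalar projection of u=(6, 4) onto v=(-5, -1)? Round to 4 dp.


u.v = -34, |v| = sqrt(26) = 5.099
Scalar projection = u.v / |v| = -34 / sqrt(26) = -6.6679

-6.6679


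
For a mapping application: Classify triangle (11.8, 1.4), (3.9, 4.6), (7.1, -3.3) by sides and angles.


Side lengths squared: AB^2=72.65, BC^2=72.65, CA^2=44.18
Sorted: [44.18, 72.65, 72.65]
By sides: Isosceles, By angles: Acute

Isosceles, Acute


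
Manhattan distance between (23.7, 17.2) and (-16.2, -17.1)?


|23.7-(-16.2)| + |17.2-(-17.1)| = 39.9 + 34.3 = 74.2

74.2


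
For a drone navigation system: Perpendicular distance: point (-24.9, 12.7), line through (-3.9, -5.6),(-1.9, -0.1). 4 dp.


|cross product| = 152.1
|line direction| = sqrt(34.25) = 5.8523
Distance = 152.1/sqrt(34.25) = 25.9896

25.9896


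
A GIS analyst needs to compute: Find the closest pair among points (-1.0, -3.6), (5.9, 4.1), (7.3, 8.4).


d(P0,P1) = 10.3392, d(P0,P2) = 14.5908, d(P1,P2) = 4.5222
Closest: P1 and P2

Closest pair: (5.9, 4.1) and (7.3, 8.4), distance = 4.5222


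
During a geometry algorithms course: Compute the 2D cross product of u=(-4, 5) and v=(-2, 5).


u x v = u_x*v_y - u_y*v_x = (-4)*5 - 5*(-2)
= (-20) - (-10) = -10

-10
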